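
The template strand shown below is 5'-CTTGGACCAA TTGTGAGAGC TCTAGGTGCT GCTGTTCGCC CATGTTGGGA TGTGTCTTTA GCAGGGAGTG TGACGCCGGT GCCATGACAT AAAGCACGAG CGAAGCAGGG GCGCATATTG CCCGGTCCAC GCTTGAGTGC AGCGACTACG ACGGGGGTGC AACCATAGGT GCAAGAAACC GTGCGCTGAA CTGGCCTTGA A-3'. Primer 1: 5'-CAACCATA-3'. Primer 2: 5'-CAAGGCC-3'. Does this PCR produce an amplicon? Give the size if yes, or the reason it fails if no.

Primer 1 (CAACCATA) matches the top strand at positions 160–167; it acts as a forward primer.
Primer 2's reverse complement is GGCCTTG, matching the top strand at positions 193–199; it acts as a reverse primer.
The 3' ends face each other across positions 160–199, giving a 40 bp product.

Yes — a 40 bp product.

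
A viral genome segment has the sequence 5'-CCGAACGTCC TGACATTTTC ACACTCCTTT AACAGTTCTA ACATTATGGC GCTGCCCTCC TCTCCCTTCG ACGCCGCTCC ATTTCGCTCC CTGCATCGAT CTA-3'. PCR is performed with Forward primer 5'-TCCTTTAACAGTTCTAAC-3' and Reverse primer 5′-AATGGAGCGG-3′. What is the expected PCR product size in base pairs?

59 bp

Scanning the template, TCCTTTAACAGTTCTAAC occurs at positions 25–42; this primer anneals to the bottom strand there with its 3' end pointing downstream.
Reverse complement of the reverse primer: CCGCTCCATT. This occurs on the top strand at positions 74–83.
The product runs from position 25 to position 83, so its length is 83 − 25 + 1 = 59 bp.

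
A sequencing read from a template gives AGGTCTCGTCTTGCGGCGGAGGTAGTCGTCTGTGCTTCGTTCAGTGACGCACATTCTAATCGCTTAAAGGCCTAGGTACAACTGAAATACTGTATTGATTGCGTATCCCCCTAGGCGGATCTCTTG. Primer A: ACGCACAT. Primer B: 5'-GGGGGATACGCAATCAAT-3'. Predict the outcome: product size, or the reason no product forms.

Primer A (ACGCACAT) matches the top strand at positions 47–54; it acts as a forward primer.
Primer B's reverse complement is ATTGATTGCGTATCCCCC, matching the top strand at positions 94–111; it acts as a reverse primer.
The 3' ends face each other across positions 47–111, giving a 65 bp product.

Yes — a 65 bp product.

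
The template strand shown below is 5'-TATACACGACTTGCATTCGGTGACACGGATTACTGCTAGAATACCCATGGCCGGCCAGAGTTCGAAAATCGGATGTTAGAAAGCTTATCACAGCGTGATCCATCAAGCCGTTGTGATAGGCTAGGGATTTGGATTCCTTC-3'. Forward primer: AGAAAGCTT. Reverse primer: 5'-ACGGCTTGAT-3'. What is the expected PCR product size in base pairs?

34 bp

The forward primer matches the template at positions 78–86.
The reverse primer's reverse complement is ATCAAGCCGT, which matches the template at positions 102–111.
The product runs from position 78 to position 111, so its length is 111 − 78 + 1 = 34 bp.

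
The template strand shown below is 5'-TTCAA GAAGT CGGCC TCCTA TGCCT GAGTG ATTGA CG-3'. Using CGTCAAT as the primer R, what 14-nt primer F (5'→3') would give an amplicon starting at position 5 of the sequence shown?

The reverse primer's reverse complement ATTGACG matches the template at positions 31–37; the product starts at position 5.
The forward primer is identical to the top strand over positions 5–18: AGAAGTCGGCCTCC.

5'-AGAAGTCGGCCTCC-3'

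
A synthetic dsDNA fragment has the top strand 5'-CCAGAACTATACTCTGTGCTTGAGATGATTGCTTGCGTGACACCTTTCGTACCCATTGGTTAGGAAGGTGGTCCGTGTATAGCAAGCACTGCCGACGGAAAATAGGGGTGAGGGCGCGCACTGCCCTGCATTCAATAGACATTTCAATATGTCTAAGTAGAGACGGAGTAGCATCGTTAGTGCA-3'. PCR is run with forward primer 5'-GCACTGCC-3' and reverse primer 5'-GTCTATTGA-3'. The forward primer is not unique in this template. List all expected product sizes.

The forward primer GCACTGCC matches the top strand at positions 86–93, 118–125.
The reverse primer's reverse complement is TCAATAGAC, matching at positions 132–140.
Each forward site pairs with the reverse site to give a product ending at position 140: sizes 55, 23 bp.

55 bp, 23 bp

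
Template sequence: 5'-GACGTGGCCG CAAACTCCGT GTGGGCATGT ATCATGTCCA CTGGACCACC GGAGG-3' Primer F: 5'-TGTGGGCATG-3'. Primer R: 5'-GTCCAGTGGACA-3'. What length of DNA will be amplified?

27 bp

Scanning the template, TGTGGGCATG occurs at positions 20–29; this primer anneals to the bottom strand there with its 3' end pointing downstream.
Taking the reverse complement of GTCCAGTGGACA gives TGTCCACTGGAC, found at positions 35–46 on the template; the primer anneals here to the top strand with its 3' end pointing upstream.
Product length = (reverse-primer end) − (forward-primer start) + 1 = 46 − 20 + 1 = 27 bp.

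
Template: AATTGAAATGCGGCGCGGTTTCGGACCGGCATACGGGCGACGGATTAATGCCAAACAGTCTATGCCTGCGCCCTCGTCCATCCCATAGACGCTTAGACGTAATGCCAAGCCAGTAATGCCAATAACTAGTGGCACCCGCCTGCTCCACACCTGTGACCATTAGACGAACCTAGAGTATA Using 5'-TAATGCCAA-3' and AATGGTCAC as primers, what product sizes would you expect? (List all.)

116 bp, 62 bp, 48 bp

The forward primer TAATGCCAA matches the top strand at positions 46–54, 100–108, 114–122.
The reverse primer's reverse complement is GTGACCATT, matching at positions 153–161.
Each forward site pairs with the reverse site to give a product ending at position 161: sizes 116, 62, 48 bp.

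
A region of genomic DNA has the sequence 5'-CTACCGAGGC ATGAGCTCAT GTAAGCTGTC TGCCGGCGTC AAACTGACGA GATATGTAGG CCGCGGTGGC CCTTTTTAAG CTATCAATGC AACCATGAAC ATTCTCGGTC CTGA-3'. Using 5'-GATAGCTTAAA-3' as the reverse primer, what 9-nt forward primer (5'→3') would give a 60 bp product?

The reverse primer's reverse complement TTTAAGCTATC matches the template at positions 75–85, so the product ends at position 85.
A 60 bp product then starts at position 85 − 60 + 1 = 26.
The forward primer is identical to the top strand there: CTGTCTGCC.

5'-CTGTCTGCC-3'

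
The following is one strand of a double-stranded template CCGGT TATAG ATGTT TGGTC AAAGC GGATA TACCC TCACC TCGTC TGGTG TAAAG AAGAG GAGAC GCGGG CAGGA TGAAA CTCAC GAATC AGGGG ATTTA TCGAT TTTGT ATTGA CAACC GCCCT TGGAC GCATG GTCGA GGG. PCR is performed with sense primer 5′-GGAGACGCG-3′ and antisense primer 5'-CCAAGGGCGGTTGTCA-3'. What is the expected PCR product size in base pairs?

The forward primer matches the template at positions 60–68.
Taking the reverse complement of CCAAGGGCGGTTGTCA gives TGACAACCGCCCTTGG, found at positions 113–128 on the template; the primer anneals here to the top strand with its 3' end pointing upstream.
Amplicon spans positions 60–128: 69 bp.

69 bp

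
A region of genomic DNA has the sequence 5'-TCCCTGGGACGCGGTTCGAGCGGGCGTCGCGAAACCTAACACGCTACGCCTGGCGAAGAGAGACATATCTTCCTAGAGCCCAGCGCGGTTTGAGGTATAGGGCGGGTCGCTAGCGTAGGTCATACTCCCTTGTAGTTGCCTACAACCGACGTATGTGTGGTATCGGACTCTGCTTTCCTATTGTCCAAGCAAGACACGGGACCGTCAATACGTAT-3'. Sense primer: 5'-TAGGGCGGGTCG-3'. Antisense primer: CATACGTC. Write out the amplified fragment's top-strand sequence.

5'-TAGGGCGGGTCGCTAGCGTAGGTCATACTCCCTTGTAGTTGCCTACAACCGACGTATG-3'

Forward primer TAGGGCGGGTCG is found on the top strand at positions 98–109.
Taking the reverse complement of CATACGTC gives GACGTATG, found at positions 148–155 on the template; the primer anneals here to the top strand with its 3' end pointing upstream.
The product is the template from position 98 through 155 (58 bp).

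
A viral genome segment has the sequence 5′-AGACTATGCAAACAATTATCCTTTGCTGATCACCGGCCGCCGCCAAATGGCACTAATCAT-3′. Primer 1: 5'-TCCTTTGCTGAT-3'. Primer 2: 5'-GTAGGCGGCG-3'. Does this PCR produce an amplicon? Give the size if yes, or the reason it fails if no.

No product — primer 2 has no binding site in the template.

Primer 2 (GTAGGCGGCG) does not match the top strand, and its reverse complement CGCCGCCTAC does not match either.
With no annealing site for primer 2, no amplification occurs.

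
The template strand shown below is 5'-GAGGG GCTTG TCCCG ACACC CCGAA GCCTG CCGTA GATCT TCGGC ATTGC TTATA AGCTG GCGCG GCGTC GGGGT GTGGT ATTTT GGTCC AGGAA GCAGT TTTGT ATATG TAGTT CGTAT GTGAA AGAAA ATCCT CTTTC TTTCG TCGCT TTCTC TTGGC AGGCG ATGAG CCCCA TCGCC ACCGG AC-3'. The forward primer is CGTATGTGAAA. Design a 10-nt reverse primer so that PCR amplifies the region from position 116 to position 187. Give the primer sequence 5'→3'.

The product's 3' end on the top strand is position 187.
The reverse primer anneals to the top strand over positions 178–187, i.e. to GCCACCGGAC.
Its sequence written 5'→3' is the reverse complement: GTCCGGTGGC.

5'-GTCCGGTGGC-3'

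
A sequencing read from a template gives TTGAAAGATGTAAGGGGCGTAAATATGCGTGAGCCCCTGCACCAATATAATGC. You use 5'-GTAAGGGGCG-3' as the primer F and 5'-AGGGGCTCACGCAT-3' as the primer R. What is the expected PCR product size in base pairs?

The forward primer matches the template at positions 10–19.
Taking the reverse complement of AGGGGCTCACGCAT gives ATGCGTGAGCCCCT, found at positions 25–38 on the template; the primer anneals here to the top strand with its 3' end pointing upstream.
Product length = (reverse-primer end) − (forward-primer start) + 1 = 38 − 10 + 1 = 29 bp.

29 bp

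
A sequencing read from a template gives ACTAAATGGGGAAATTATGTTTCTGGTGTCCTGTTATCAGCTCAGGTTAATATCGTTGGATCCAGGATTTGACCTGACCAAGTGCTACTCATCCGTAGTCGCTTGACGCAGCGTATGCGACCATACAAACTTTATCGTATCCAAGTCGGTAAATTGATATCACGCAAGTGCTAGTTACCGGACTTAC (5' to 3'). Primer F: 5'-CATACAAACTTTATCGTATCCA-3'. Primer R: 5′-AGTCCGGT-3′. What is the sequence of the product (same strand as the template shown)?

The forward primer matches the template at positions 122–143.
The reverse primer's reverse complement is ACCGGACT, which matches the template at positions 177–184.
The product is the template from position 122 through 184 (63 bp).

5'-CATACAAACTTTATCGTATCCAAGTCGGTAAATTGATATCACGCAAGTGCTAGTTACCGGACT-3'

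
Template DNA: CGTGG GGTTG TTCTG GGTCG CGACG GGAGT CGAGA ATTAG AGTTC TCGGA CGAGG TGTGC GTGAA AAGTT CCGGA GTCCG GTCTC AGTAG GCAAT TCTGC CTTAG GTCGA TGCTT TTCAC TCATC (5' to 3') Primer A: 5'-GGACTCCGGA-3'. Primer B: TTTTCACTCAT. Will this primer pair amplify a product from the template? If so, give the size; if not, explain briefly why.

Primer A (GGACTCCGGA) has reverse complement TCCGGAGTCC, which matches the top strand at positions 70–79; primer A anneals to the top strand there with its 3' end pointing upstream toward position 70.
Primer B (TTTTCACTCAT) matches the top strand directly at positions 114–124; it anneals to the bottom strand with its 3' end pointing downstream toward position 124.
The 3' ends diverge (primer A extends toward position 1, primer B toward position 125), so the primers never converge on a shared product.

No product — the primers' 3' ends point away from each other.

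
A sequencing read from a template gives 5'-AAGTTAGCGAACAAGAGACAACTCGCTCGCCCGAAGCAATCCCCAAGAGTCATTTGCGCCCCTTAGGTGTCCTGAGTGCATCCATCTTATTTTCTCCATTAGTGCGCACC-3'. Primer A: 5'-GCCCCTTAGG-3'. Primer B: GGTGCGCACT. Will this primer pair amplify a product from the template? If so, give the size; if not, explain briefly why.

Primer A (GCCCCTTAGG) matches the top strand at positions 58–67; it acts as a forward primer.
Primer B's reverse complement is AGTGCGCACC, matching the top strand at positions 101–110; it acts as a reverse primer.
The 3' ends face each other across positions 58–110, giving a 53 bp product.

Yes — a 53 bp product.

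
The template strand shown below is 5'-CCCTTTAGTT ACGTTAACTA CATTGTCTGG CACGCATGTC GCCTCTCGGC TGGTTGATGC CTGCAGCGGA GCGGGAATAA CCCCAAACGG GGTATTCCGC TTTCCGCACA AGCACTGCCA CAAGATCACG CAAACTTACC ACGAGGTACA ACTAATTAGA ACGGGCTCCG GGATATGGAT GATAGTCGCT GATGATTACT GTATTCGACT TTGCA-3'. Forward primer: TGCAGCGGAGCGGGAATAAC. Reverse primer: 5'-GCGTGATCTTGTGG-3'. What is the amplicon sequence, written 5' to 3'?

5'-TGCAGCGGAGCGGGAATAACCCCAAACGGGGTATTCCGCTTTCCGCACAAGCACTGCCACAAGATCACGC-3'

Forward primer TGCAGCGGAGCGGGAATAAC is found on the top strand at positions 62–81.
Taking the reverse complement of GCGTGATCTTGTGG gives CCACAAGATCACGC, found at positions 118–131 on the template; the primer anneals here to the top strand with its 3' end pointing upstream.
The product is the template from position 62 through 131 (70 bp).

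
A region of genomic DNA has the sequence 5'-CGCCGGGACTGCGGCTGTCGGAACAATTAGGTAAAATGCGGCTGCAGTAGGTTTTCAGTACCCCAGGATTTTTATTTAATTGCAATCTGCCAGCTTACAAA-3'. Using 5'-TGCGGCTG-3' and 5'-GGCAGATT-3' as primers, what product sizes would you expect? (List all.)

The forward primer TGCGGCTG matches the top strand at positions 10–17, 37–44.
The reverse primer's reverse complement is AATCTGCC, matching at positions 84–91.
Each forward site pairs with the reverse site to give a product ending at position 91: sizes 82, 55 bp.

82 bp, 55 bp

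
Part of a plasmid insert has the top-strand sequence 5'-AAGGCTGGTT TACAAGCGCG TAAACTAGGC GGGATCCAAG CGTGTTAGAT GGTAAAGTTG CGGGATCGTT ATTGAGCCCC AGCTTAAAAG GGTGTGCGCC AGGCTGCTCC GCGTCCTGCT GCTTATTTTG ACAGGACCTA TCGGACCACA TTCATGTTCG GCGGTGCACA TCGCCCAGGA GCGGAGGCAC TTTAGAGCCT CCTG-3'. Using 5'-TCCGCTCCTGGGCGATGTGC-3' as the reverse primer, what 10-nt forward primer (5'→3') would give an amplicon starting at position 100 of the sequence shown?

5'-CAGGCTGCTC-3'

The reverse primer's reverse complement GCACATCGCCCAGGAGCGGA matches the template at positions 166–185; the product starts at position 100.
The forward primer is identical to the top strand over positions 100–109: CAGGCTGCTC.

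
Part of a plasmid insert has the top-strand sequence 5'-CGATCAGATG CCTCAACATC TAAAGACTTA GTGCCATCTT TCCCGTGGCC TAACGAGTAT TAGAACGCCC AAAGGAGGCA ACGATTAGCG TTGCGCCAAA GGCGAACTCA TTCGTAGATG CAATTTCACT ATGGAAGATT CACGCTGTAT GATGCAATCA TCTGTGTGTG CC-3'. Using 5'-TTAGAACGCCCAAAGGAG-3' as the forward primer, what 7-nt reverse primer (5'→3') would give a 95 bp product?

The forward primer binds at positions 60–77, so a 95 bp product ends at position 60 + 95 − 1 = 154.
The reverse primer anneals to the top strand over positions 148–154, i.e. to TATGATG.
Its sequence written 5'→3' is the reverse complement: CATCATA.

5'-CATCATA-3'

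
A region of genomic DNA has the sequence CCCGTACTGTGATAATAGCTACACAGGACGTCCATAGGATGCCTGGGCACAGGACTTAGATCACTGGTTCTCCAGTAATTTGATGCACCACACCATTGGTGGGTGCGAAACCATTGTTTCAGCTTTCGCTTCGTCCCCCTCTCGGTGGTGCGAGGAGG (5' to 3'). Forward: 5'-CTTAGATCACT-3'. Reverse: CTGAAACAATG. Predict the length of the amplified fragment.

Forward primer CTTAGATCACT is found on the top strand at positions 55–65.
The reverse primer's reverse complement is CATTGTTTCAG, which matches the template at positions 112–122.
Amplicon spans positions 55–122: 68 bp.

68 bp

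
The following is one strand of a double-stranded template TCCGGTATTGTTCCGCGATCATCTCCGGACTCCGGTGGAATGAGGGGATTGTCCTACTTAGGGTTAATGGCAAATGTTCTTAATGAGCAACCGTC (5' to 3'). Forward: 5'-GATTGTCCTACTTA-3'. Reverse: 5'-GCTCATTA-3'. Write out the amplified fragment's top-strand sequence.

Forward primer GATTGTCCTACTTA is found on the top strand at positions 47–60.
Reverse complement of the reverse primer: TAATGAGC. This occurs on the top strand at positions 81–88.
The product is the template from position 47 through 88 (42 bp).

5'-GATTGTCCTACTTAGGGTTAATGGCAAATGTTCTTAATGAGC-3'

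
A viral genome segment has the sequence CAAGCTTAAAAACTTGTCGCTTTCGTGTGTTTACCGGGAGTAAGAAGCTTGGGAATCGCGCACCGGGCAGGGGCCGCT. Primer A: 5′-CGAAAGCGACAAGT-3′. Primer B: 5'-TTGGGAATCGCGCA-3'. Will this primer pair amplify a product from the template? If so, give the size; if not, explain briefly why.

No product — the primers' 3' ends point away from each other.

Primer A (CGAAAGCGACAAGT) has reverse complement ACTTGTCGCTTTCG, which matches the top strand at positions 12–25; primer A anneals to the top strand there with its 3' end pointing upstream toward position 12.
Primer B (TTGGGAATCGCGCA) matches the top strand directly at positions 49–62; it anneals to the bottom strand with its 3' end pointing downstream toward position 62.
The 3' ends diverge (primer A extends toward position 1, primer B toward position 78), so the primers never converge on a shared product.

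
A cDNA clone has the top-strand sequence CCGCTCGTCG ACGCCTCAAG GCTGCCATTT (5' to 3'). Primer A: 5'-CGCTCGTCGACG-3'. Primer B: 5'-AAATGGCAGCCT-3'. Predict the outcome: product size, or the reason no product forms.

Yes — a 29 bp product.

Primer A (CGCTCGTCGACG) matches the top strand at positions 2–13; it acts as a forward primer.
Primer B's reverse complement is AGGCTGCCATTT, matching the top strand at positions 19–30; it acts as a reverse primer.
The 3' ends face each other across positions 2–30, giving a 29 bp product.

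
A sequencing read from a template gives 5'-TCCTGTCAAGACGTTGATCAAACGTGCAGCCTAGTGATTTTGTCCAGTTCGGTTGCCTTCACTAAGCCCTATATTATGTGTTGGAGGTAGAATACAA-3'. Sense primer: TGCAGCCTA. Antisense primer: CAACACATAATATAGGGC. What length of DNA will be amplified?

59 bp

The forward primer matches the template at positions 25–33.
Reverse complement of the reverse primer: GCCCTATATTATGTGTTG. This occurs on the top strand at positions 66–83.
Amplicon spans positions 25–83: 59 bp.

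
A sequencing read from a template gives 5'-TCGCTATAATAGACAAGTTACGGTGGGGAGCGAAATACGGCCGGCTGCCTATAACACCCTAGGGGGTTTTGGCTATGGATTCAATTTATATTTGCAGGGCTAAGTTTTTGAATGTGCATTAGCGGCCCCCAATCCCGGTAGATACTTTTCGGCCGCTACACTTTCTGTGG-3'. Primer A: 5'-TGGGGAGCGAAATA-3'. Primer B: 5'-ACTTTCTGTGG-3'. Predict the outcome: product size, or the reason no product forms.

No product — both primers anneal to the same strand and extend in the same direction.

Primer A (TGGGGAGCGAAATA) matches the top strand at positions 24–37 (3' end points downstream).
Primer B (ACTTTCTGTGG) also matches the top strand directly, at positions 160–170 — its reverse complement CCACAGAAAGT is not present.
Both primers anneal to the bottom strand with 3' ends pointing the same way, so neither can prime synthesis back toward the other.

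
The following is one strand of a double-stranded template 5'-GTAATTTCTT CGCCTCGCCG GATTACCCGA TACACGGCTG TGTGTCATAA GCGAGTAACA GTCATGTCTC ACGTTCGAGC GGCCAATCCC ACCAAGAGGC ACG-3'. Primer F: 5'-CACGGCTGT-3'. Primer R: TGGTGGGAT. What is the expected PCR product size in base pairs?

62 bp

Scanning the template, CACGGCTGT occurs at positions 33–41; this primer anneals to the bottom strand there with its 3' end pointing downstream.
The reverse primer's reverse complement is ATCCCACCA, which matches the template at positions 86–94.
The product runs from position 33 to position 94, so its length is 94 − 33 + 1 = 62 bp.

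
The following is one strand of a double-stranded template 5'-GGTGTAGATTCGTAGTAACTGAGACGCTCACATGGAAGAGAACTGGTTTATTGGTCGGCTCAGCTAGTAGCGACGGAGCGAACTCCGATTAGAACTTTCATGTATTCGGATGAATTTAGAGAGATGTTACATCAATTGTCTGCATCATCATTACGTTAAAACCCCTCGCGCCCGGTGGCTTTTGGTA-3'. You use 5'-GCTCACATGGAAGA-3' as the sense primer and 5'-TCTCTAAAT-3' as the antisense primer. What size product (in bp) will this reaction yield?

97 bp

Scanning the template, GCTCACATGGAAGA occurs at positions 26–39; this primer anneals to the bottom strand there with its 3' end pointing downstream.
Taking the reverse complement of TCTCTAAAT gives ATTTAGAGA, found at positions 114–122 on the template; the primer anneals here to the top strand with its 3' end pointing upstream.
Product length = (reverse-primer end) − (forward-primer start) + 1 = 122 − 26 + 1 = 97 bp.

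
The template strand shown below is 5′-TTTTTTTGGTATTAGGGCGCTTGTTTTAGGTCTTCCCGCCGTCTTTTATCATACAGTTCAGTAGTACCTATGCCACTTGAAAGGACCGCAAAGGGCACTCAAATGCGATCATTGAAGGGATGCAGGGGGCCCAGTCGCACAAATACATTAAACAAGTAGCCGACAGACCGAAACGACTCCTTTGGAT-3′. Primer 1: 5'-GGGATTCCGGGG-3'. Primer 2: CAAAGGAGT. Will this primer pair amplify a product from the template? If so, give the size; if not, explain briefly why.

No product — primer 1 has no binding site in the template.

Primer 1 (GGGATTCCGGGG) does not match the top strand, and its reverse complement CCCCGGAATCCC does not match either.
With no annealing site for primer 1, no amplification occurs.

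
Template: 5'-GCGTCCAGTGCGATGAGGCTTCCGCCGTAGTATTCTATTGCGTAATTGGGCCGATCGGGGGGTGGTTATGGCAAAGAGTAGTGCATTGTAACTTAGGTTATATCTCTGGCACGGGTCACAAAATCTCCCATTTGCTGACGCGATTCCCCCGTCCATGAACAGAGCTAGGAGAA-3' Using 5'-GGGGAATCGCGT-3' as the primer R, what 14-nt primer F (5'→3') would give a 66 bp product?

5'-CATTGTAACTTAGG-3'

The reverse primer's reverse complement ACGCGATTCCCC matches the template at positions 138–149, so the product ends at position 149.
A 66 bp product then starts at position 149 − 66 + 1 = 84.
The forward primer is identical to the top strand there: CATTGTAACTTAGG.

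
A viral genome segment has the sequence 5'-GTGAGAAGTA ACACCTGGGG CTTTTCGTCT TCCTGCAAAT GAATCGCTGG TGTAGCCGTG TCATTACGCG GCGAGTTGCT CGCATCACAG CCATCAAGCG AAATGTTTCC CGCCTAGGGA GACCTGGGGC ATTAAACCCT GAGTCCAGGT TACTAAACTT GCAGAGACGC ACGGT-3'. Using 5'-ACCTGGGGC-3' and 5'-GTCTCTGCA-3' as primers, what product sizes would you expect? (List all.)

The forward primer ACCTGGGGC matches the top strand at positions 13–21, 122–130.
The reverse primer's reverse complement is TGCAGAGAC, matching at positions 160–168.
Each forward site pairs with the reverse site to give a product ending at position 168: sizes 156, 47 bp.

156 bp, 47 bp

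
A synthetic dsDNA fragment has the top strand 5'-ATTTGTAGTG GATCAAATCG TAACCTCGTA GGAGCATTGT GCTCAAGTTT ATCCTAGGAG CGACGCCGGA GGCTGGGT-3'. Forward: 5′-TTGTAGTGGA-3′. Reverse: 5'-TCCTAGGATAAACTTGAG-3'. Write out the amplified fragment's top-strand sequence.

5'-TTGTAGTGGATCAAATCGTAACCTCGTAGGAGCATTGTGCTCAAGTTTATCCTAGGA-3'

Scanning the template, TTGTAGTGGA occurs at positions 3–12; this primer anneals to the bottom strand there with its 3' end pointing downstream.
Taking the reverse complement of TCCTAGGATAAACTTGAG gives CTCAAGTTTATCCTAGGA, found at positions 42–59 on the template; the primer anneals here to the top strand with its 3' end pointing upstream.
The product is the template from position 3 through 59 (57 bp).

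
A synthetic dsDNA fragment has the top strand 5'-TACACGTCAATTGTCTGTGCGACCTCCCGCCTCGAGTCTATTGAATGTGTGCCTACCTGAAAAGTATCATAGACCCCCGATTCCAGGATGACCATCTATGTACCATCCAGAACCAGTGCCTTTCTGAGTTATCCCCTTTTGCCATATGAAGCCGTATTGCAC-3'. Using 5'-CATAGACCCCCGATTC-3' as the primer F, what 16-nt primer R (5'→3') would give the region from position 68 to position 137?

5'-AGGGGATAACTCAGAA-3'

The product's 3' end on the top strand is position 137.
The reverse primer anneals to the top strand over positions 122–137, i.e. to TTCTGAGTTATCCCCT.
Its sequence written 5'→3' is the reverse complement: AGGGGATAACTCAGAA.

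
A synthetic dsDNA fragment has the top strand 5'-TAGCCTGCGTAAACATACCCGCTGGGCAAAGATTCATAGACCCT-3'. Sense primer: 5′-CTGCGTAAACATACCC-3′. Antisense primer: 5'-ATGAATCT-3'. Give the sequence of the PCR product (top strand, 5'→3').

The forward primer matches the template at positions 5–20.
The reverse primer's reverse complement is AGATTCAT, which matches the template at positions 30–37.
The product is the template from position 5 through 37 (33 bp).

5'-CTGCGTAAACATACCCGCTGGGCAAAGATTCAT-3'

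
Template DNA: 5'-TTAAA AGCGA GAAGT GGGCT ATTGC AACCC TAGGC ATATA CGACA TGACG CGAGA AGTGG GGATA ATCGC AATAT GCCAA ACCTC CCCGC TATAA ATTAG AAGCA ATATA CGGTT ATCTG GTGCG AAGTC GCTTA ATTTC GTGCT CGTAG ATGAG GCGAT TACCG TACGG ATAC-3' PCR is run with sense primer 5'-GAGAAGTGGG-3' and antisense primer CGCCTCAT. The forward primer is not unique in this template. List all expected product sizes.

The forward primer GAGAAGTGGG matches the top strand at positions 9–18, 52–61.
The reverse primer's reverse complement is ATGAGGCG, matching at positions 151–158.
Each forward site pairs with the reverse site to give a product ending at position 158: sizes 150, 107 bp.

150 bp, 107 bp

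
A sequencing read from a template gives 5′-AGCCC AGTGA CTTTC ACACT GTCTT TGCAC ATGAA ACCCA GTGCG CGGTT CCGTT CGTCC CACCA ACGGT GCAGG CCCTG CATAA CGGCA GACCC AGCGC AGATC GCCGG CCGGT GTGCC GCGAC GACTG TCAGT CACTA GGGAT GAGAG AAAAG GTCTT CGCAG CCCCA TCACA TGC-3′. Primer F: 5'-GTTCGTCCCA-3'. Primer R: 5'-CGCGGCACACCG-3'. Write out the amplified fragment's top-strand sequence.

5'-GTTCGTCCCACCAACGGTGCAGGCCCTGCATAACGGCAGACCCAGCGCAGATCGCCGGCCGGTGTGCCGCG-3'

Forward primer GTTCGTCCCA is found on the top strand at positions 53–62.
Reverse complement of the reverse primer: CGGTGTGCCGCG. This occurs on the top strand at positions 112–123.
The product is the template from position 53 through 123 (71 bp).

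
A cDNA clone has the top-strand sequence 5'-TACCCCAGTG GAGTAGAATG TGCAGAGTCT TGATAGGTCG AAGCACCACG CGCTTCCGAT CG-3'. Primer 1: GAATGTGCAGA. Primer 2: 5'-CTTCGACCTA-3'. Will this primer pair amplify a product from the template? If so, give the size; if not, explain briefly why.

Yes — a 28 bp product.

Primer 1 (GAATGTGCAGA) matches the top strand at positions 16–26; it acts as a forward primer.
Primer 2's reverse complement is TAGGTCGAAG, matching the top strand at positions 34–43; it acts as a reverse primer.
The 3' ends face each other across positions 16–43, giving a 28 bp product.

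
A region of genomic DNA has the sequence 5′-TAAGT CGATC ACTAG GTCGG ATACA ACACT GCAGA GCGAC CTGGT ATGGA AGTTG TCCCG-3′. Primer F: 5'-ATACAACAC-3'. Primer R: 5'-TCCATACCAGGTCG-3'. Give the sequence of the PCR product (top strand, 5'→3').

5'-ATACAACACTGCAGAGCGACCTGGTATGGA-3'

Scanning the template, ATACAACAC occurs at positions 21–29; this primer anneals to the bottom strand there with its 3' end pointing downstream.
Reverse complement of the reverse primer: CGACCTGGTATGGA. This occurs on the top strand at positions 37–50.
The product is the template from position 21 through 50 (30 bp).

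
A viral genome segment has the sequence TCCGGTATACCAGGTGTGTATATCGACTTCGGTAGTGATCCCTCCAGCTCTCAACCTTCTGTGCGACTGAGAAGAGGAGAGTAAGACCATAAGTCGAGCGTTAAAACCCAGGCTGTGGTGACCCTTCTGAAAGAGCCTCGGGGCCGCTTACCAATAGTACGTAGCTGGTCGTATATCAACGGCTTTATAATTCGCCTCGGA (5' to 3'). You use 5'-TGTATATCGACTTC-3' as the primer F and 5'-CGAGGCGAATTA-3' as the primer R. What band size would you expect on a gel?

183 bp

Forward primer TGTATATCGACTTC is found on the top strand at positions 17–30.
The reverse primer's reverse complement is TAATTCGCCTCG, which matches the template at positions 188–199.
Product length = (reverse-primer end) − (forward-primer start) + 1 = 199 − 17 + 1 = 183 bp.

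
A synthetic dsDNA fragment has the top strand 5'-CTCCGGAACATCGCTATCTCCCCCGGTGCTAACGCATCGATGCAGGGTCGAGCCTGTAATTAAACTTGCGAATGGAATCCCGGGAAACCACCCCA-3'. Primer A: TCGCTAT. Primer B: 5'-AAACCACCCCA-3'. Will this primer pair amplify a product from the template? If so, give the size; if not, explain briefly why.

No product — both primers anneal to the same strand and extend in the same direction.

Primer A (TCGCTAT) matches the top strand at positions 11–17 (3' end points downstream).
Primer B (AAACCACCCCA) also matches the top strand directly, at positions 85–95 — its reverse complement TGGGGTGGTTT is not present.
Both primers anneal to the bottom strand with 3' ends pointing the same way, so neither can prime synthesis back toward the other.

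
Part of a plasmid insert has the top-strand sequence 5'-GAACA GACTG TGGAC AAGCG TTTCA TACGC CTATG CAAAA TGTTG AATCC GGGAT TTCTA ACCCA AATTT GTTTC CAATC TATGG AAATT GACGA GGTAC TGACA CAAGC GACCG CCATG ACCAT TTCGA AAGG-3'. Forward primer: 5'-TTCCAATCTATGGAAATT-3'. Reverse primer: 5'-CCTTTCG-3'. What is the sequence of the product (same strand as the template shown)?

Forward primer TTCCAATCTATGGAAATT is found on the top strand at positions 73–90.
The reverse primer's reverse complement is CGAAAGG, which matches the template at positions 128–134.
The product is the template from position 73 through 134 (62 bp).

5'-TTCCAATCTATGGAAATTGACGAGGTACTGACACAAGCGACCGCCATGACCATTTCGAAAGG-3'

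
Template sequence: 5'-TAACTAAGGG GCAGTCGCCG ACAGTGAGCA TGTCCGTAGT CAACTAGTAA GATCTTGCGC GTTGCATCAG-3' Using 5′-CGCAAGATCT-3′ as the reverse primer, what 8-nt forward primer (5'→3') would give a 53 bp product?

5'-AGGGGCAG-3'

The reverse primer's reverse complement AGATCTTGCG matches the template at positions 50–59, so the product ends at position 59.
A 53 bp product then starts at position 59 − 53 + 1 = 7.
The forward primer is identical to the top strand there: AGGGGCAG.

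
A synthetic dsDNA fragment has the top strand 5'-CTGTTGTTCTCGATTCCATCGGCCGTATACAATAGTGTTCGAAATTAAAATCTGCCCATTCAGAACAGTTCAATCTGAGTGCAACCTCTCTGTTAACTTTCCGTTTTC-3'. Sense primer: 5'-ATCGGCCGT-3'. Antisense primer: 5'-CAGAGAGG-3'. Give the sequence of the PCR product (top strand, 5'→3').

5'-ATCGGCCGTATACAATAGTGTTCGAAATTAAAATCTGCCCATTCAGAACAGTTCAATCTGAGTGCAACCTCTCTG-3'

Scanning the template, ATCGGCCGT occurs at positions 18–26; this primer anneals to the bottom strand there with its 3' end pointing downstream.
Reverse complement of the reverse primer: CCTCTCTG. This occurs on the top strand at positions 85–92.
The product is the template from position 18 through 92 (75 bp).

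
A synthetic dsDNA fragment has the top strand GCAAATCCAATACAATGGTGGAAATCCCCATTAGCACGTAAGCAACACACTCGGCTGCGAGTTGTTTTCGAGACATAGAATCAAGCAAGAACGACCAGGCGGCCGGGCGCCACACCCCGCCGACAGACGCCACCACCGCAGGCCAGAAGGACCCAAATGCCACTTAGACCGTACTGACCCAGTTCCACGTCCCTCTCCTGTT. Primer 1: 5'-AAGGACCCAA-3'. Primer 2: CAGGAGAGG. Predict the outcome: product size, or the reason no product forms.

Yes — a 54 bp product.

Primer 1 (AAGGACCCAA) matches the top strand at positions 147–156; it acts as a forward primer.
Primer 2's reverse complement is CCTCTCCTG, matching the top strand at positions 192–200; it acts as a reverse primer.
The 3' ends face each other across positions 147–200, giving a 54 bp product.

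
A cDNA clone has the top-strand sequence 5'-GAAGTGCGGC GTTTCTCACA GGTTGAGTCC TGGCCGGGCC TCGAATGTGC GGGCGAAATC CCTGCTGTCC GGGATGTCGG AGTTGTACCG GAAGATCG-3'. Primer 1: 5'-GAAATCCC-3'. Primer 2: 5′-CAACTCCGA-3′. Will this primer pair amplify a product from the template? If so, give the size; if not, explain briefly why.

Primer 1 (GAAATCCC) matches the top strand at positions 55–62; it acts as a forward primer.
Primer 2's reverse complement is TCGGAGTTG, matching the top strand at positions 77–85; it acts as a reverse primer.
The 3' ends face each other across positions 55–85, giving a 31 bp product.

Yes — a 31 bp product.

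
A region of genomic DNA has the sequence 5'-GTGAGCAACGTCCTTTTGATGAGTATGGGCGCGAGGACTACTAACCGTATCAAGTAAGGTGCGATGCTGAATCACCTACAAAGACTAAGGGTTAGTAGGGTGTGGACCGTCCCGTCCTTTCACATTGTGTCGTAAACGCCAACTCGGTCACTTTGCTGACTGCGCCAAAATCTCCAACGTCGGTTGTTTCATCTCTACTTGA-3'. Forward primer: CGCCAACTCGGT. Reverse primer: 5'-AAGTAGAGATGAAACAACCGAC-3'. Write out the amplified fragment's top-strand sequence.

The forward primer matches the template at positions 137–148.
Taking the reverse complement of AAGTAGAGATGAAACAACCGAC gives GTCGGTTGTTTCATCTCTACTT, found at positions 179–200 on the template; the primer anneals here to the top strand with its 3' end pointing upstream.
The product is the template from position 137 through 200 (64 bp).

5'-CGCCAACTCGGTCACTTTGCTGACTGCGCCAAAATCTCCAACGTCGGTTGTTTCATCTCTACTT-3'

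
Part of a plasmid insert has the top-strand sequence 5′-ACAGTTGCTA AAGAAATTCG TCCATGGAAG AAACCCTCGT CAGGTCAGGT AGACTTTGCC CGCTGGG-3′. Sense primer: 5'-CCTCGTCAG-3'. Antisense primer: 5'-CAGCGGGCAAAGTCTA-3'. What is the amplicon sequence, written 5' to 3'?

5'-CCTCGTCAGGTCAGGTAGACTTTGCCCGCTG-3'

Forward primer CCTCGTCAG is found on the top strand at positions 35–43.
Taking the reverse complement of CAGCGGGCAAAGTCTA gives TAGACTTTGCCCGCTG, found at positions 50–65 on the template; the primer anneals here to the top strand with its 3' end pointing upstream.
The product is the template from position 35 through 65 (31 bp).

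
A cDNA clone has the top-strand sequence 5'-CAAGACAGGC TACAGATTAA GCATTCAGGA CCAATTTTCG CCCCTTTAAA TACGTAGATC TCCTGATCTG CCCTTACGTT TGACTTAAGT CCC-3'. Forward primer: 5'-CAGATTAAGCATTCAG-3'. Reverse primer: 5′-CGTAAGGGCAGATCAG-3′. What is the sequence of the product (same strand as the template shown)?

Scanning the template, CAGATTAAGCATTCAG occurs at positions 13–28; this primer anneals to the bottom strand there with its 3' end pointing downstream.
Reverse complement of the reverse primer: CTGATCTGCCCTTACG. This occurs on the top strand at positions 63–78.
The product is the template from position 13 through 78 (66 bp).

5'-CAGATTAAGCATTCAGGACCAATTTTCGCCCCTTTAAATACGTAGATCTCCTGATCTGCCCTTACG-3'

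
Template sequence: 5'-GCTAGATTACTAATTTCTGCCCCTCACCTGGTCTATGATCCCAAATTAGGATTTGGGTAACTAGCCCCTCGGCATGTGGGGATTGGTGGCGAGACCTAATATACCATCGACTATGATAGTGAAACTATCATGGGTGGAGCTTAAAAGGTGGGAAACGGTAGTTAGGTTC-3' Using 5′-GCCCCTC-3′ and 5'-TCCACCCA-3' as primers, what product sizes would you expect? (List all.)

120 bp, 75 bp

The forward primer GCCCCTC matches the top strand at positions 19–25, 64–70.
The reverse primer's reverse complement is TGGGTGGA, matching at positions 131–138.
Each forward site pairs with the reverse site to give a product ending at position 138: sizes 120, 75 bp.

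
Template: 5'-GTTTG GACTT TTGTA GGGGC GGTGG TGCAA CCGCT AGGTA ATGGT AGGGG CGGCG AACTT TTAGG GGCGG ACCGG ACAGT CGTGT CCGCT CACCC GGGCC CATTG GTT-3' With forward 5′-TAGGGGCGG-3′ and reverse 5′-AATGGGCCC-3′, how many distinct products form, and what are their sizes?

The forward primer TAGGGGCGG matches the top strand at positions 14–22, 45–53, 62–70.
The reverse primer's reverse complement is GGGCCCATT, matching at positions 96–104.
Each forward site pairs with the reverse site to give a product ending at position 104: sizes 91, 60, 43 bp.

Three products: 91 bp, 60 bp, 43 bp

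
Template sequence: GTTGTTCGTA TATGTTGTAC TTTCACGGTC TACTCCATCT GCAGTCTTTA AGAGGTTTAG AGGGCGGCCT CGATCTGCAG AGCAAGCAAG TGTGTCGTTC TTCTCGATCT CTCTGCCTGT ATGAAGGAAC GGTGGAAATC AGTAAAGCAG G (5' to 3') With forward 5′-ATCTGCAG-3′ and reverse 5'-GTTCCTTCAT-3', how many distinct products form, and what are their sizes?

Two products: 94 bp, 58 bp

The forward primer ATCTGCAG matches the top strand at positions 37–44, 73–80.
The reverse primer's reverse complement is ATGAAGGAAC, matching at positions 121–130.
Each forward site pairs with the reverse site to give a product ending at position 130: sizes 94, 58 bp.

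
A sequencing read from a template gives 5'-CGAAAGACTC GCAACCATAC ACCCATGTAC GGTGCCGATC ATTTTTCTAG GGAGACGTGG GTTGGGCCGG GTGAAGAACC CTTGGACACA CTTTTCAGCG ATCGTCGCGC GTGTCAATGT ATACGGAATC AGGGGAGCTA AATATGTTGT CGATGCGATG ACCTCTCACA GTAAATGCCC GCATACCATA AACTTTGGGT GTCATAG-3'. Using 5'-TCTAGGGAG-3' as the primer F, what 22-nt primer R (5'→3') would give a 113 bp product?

The forward primer binds at positions 46–54, so a 113 bp product ends at position 46 + 113 − 1 = 158.
The reverse primer anneals to the top strand over positions 137–158, i.e. to GCTAAATATGTTGTCGATGCGA.
Its sequence written 5'→3' is the reverse complement: TCGCATCGACAACATATTTAGC.

5'-TCGCATCGACAACATATTTAGC-3'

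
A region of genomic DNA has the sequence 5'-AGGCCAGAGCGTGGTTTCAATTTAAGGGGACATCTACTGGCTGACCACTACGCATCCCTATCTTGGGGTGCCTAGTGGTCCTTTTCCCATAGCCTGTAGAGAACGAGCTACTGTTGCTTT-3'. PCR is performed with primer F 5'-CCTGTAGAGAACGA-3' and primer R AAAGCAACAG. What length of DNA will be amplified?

The forward primer matches the template at positions 93–106.
The reverse primer's reverse complement is CTGTTGCTTT, which matches the template at positions 111–120.
Product length = (reverse-primer end) − (forward-primer start) + 1 = 120 − 93 + 1 = 28 bp.

28 bp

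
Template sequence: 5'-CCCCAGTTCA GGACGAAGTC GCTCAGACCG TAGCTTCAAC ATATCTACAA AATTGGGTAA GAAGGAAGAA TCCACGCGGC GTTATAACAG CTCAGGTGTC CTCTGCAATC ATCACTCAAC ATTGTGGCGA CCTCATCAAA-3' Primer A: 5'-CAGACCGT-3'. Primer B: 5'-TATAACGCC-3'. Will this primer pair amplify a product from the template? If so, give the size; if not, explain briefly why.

Primer A (CAGACCGT) matches the top strand at positions 24–31; it acts as a forward primer.
Primer B's reverse complement is GGCGTTATA, matching the top strand at positions 78–86; it acts as a reverse primer.
The 3' ends face each other across positions 24–86, giving a 63 bp product.

Yes — a 63 bp product.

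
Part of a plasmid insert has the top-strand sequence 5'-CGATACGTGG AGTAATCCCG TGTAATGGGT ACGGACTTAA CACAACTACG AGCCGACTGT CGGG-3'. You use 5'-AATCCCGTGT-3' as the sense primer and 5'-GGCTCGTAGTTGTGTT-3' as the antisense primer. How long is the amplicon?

41 bp

Forward primer AATCCCGTGT is found on the top strand at positions 14–23.
Taking the reverse complement of GGCTCGTAGTTGTGTT gives AACACAACTACGAGCC, found at positions 39–54 on the template; the primer anneals here to the top strand with its 3' end pointing upstream.
Product length = (reverse-primer end) − (forward-primer start) + 1 = 54 − 14 + 1 = 41 bp.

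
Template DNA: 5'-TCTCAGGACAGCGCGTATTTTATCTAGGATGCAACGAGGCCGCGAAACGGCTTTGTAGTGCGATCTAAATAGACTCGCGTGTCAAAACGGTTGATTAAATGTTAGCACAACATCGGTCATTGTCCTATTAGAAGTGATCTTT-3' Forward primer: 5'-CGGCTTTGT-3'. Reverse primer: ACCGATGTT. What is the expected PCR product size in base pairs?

Scanning the template, CGGCTTTGT occurs at positions 48–56; this primer anneals to the bottom strand there with its 3' end pointing downstream.
The reverse primer's reverse complement is AACATCGGT, which matches the template at positions 109–117.
The product runs from position 48 to position 117, so its length is 117 − 48 + 1 = 70 bp.

70 bp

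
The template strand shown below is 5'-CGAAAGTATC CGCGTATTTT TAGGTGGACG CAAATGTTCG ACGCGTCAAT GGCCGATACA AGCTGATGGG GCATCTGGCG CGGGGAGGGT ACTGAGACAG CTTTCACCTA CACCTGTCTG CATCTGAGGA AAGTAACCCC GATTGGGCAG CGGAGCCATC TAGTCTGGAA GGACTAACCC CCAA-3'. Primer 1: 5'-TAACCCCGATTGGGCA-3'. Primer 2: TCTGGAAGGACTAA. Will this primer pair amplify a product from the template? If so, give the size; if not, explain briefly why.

Primer 1 (TAACCCCGATTGGGCA) matches the top strand at positions 134–149 (3' end points downstream).
Primer 2 (TCTGGAAGGACTAA) also matches the top strand directly, at positions 164–177 — its reverse complement TTAGTCCTTCCAGA is not present.
Both primers anneal to the bottom strand with 3' ends pointing the same way, so neither can prime synthesis back toward the other.

No product — both primers anneal to the same strand and extend in the same direction.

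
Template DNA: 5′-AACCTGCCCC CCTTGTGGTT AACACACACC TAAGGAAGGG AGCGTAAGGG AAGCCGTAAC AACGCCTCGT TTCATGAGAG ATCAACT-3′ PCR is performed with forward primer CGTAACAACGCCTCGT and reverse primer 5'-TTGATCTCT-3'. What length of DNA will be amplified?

The forward primer matches the template at positions 55–70.
Reverse complement of the reverse primer: AGAGATCAA. This occurs on the top strand at positions 77–85.
Amplicon spans positions 55–85: 31 bp.

31 bp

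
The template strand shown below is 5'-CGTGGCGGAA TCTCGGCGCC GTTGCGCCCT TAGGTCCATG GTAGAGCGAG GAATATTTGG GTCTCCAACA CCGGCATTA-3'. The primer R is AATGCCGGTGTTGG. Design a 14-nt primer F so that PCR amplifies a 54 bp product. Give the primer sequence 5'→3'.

5'-CGCCCTTAGGTCCA-3'

The reverse primer's reverse complement CCAACACCGGCATT matches the template at positions 65–78, so the product ends at position 78.
A 54 bp product then starts at position 78 − 54 + 1 = 25.
The forward primer is identical to the top strand there: CGCCCTTAGGTCCA.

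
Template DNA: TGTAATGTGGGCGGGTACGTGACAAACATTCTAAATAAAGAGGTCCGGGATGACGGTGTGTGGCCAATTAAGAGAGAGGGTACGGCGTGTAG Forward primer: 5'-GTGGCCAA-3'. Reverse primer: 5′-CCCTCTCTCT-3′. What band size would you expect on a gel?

Forward primer GTGGCCAA is found on the top strand at positions 60–67.
Taking the reverse complement of CCCTCTCTCT gives AGAGAGAGGG, found at positions 71–80 on the template; the primer anneals here to the top strand with its 3' end pointing upstream.
Product length = (reverse-primer end) − (forward-primer start) + 1 = 80 − 60 + 1 = 21 bp.

21 bp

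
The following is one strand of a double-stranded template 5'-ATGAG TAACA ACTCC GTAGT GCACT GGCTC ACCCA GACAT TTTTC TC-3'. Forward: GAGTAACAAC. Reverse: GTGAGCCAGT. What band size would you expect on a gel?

The forward primer matches the template at positions 3–12.
The reverse primer's reverse complement is ACTGGCTCAC, which matches the template at positions 23–32.
Amplicon spans positions 3–32: 30 bp.

30 bp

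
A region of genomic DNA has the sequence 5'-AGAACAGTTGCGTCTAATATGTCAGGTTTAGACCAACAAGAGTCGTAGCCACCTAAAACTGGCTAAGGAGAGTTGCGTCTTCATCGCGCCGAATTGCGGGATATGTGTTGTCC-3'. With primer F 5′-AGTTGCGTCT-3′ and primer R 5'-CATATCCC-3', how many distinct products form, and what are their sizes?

The forward primer AGTTGCGTCT matches the top strand at positions 6–15, 71–80.
The reverse primer's reverse complement is GGGATATG, matching at positions 98–105.
Each forward site pairs with the reverse site to give a product ending at position 105: sizes 100, 35 bp.

Two products: 100 bp, 35 bp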